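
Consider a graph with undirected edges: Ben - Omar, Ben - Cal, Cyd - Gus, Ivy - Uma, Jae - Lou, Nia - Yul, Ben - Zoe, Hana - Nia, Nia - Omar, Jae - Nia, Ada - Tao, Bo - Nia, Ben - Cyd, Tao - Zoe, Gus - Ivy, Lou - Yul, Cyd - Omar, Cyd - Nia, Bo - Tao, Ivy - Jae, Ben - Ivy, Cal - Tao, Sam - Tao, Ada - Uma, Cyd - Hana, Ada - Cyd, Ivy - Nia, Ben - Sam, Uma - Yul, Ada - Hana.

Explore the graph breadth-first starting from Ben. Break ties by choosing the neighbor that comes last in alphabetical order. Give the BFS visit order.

Visit Ben; enqueue Zoe, Sam, Omar, Ivy, Cyd, Cal → queue [Zoe, Sam, Omar, Ivy, Cyd, Cal]
Visit Zoe; enqueue Tao → queue [Sam, Omar, Ivy, Cyd, Cal, Tao]
Visit Sam → queue [Omar, Ivy, Cyd, Cal, Tao]
Visit Omar; enqueue Nia → queue [Ivy, Cyd, Cal, Tao, Nia]
Visit Ivy; enqueue Uma, Jae, Gus → queue [Cyd, Cal, Tao, Nia, Uma, Jae, Gus]
Visit Cyd; enqueue Hana, Ada → queue [Cal, Tao, Nia, Uma, Jae, Gus, Hana, Ada]
Visit Cal → queue [Tao, Nia, Uma, Jae, Gus, Hana, Ada]
Visit Tao; enqueue Bo → queue [Nia, Uma, Jae, Gus, Hana, Ada, Bo]
Visit Nia; enqueue Yul → queue [Uma, Jae, Gus, Hana, Ada, Bo, Yul]
Visit Uma → queue [Jae, Gus, Hana, Ada, Bo, Yul]
Visit Jae; enqueue Lou → queue [Gus, Hana, Ada, Bo, Yul, Lou]
Visit Gus → queue [Hana, Ada, Bo, Yul, Lou]
Visit Hana → queue [Ada, Bo, Yul, Lou]
Visit Ada → queue [Bo, Yul, Lou]
Visit Bo → queue [Yul, Lou]
Visit Yul → queue [Lou]
Visit Lou → queue []

Ben Zoe Sam Omar Ivy Cyd Cal Tao Nia Uma Jae Gus Hana Ada Bo Yul Lou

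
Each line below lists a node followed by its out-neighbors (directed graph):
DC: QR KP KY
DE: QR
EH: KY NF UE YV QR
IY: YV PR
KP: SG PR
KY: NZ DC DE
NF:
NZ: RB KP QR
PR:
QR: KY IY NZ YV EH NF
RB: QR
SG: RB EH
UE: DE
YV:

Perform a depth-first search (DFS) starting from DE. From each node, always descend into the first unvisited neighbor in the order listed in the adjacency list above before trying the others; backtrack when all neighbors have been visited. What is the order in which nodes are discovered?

Visit DE
DE → QR
QR → KY
KY → NZ
NZ → RB
NZ → KP
KP → SG
SG → EH
EH → NF
EH → UE
EH → YV
KP → PR
KY → DC
QR → IY

DE → QR → KY → NZ → RB → KP → SG → EH → NF → UE → YV → PR → DC → IY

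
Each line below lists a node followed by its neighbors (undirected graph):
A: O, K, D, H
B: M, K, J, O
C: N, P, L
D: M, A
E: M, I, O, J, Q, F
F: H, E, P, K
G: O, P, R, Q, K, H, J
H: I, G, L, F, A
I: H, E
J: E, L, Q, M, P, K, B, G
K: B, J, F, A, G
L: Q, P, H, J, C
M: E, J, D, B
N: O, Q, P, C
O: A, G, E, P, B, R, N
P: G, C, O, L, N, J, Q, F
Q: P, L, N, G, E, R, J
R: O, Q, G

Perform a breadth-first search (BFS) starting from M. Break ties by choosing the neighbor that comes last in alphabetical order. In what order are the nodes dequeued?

Visit M; enqueue J, E, D, B → queue [J, E, D, B]
Visit J; enqueue Q, P, L, K, G → queue [E, D, B, Q, P, L, K, G]
Visit E; enqueue O, I, F → queue [D, B, Q, P, L, K, G, O, I, F]
Visit D; enqueue A → queue [B, Q, P, L, K, G, O, I, F, A]
Visit B → queue [Q, P, L, K, G, O, I, F, A]
Visit Q; enqueue R, N → queue [P, L, K, G, O, I, F, A, R, N]
Visit P; enqueue C → queue [L, K, G, O, I, F, A, R, N, C]
Visit L; enqueue H → queue [K, G, O, I, F, A, R, N, C, H]
Visit K → queue [G, O, I, F, A, R, N, C, H]
Visit G → queue [O, I, F, A, R, N, C, H]
Visit O → queue [I, F, A, R, N, C, H]
Visit I → queue [F, A, R, N, C, H]
Visit F → queue [A, R, N, C, H]
Visit A → queue [R, N, C, H]
Visit R → queue [N, C, H]
Visit N → queue [C, H]
Visit C → queue [H]
Visit H → queue []

M → J → E → D → B → Q → P → L → K → G → O → I → F → A → R → N → C → H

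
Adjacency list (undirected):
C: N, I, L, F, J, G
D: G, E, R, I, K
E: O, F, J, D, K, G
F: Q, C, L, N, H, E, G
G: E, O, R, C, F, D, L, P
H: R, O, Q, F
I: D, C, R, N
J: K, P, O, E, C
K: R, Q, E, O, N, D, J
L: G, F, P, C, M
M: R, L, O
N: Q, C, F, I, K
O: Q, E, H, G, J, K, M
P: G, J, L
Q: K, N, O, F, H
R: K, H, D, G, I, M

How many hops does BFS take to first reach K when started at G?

2

Level 0: G
Level 1: C, D, E, F, L, O, P, R
Level 2: H, I, J, K, M, N, Q
K first appears at level 2.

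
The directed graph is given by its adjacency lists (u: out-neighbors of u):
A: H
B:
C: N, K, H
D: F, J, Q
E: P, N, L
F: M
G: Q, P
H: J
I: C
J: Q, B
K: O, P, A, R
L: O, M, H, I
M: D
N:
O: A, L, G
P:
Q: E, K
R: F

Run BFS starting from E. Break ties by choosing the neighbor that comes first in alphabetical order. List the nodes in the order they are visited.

Visit E; enqueue L, N, P → queue [L, N, P]
Visit L; enqueue H, I, M, O → queue [N, P, H, I, M, O]
Visit N → queue [P, H, I, M, O]
Visit P → queue [H, I, M, O]
Visit H; enqueue J → queue [I, M, O, J]
Visit I; enqueue C → queue [M, O, J, C]
Visit M; enqueue D → queue [O, J, C, D]
Visit O; enqueue A, G → queue [J, C, D, A, G]
Visit J; enqueue B, Q → queue [C, D, A, G, B, Q]
Visit C; enqueue K → queue [D, A, G, B, Q, K]
Visit D; enqueue F → queue [A, G, B, Q, K, F]
Visit A → queue [G, B, Q, K, F]
Visit G → queue [B, Q, K, F]
Visit B → queue [Q, K, F]
Visit Q → queue [K, F]
Visit K; enqueue R → queue [F, R]
Visit F → queue [R]
Visit R → queue []

E, L, N, P, H, I, M, O, J, C, D, A, G, B, Q, K, F, R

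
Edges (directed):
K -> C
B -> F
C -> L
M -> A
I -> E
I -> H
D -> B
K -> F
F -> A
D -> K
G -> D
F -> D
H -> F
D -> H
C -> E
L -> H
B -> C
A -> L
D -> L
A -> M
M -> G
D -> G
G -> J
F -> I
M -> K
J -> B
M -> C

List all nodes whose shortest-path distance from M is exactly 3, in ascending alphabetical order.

B, H, I

Level 0: M
Level 1: A, C, G, K
Level 2: D, E, F, J, L
Level 3: B, H, I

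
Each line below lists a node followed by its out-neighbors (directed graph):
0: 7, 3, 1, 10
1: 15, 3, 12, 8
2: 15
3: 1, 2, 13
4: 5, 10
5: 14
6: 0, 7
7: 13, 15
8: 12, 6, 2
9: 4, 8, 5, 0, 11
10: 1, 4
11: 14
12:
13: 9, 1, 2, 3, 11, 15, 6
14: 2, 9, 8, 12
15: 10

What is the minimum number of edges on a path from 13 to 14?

Level 0: 13
Level 1: 1, 2, 3, 6, 9, 11, 15
Level 2: 0, 4, 5, 7, 8, 10, 12, 14
14 first appears at level 2.

2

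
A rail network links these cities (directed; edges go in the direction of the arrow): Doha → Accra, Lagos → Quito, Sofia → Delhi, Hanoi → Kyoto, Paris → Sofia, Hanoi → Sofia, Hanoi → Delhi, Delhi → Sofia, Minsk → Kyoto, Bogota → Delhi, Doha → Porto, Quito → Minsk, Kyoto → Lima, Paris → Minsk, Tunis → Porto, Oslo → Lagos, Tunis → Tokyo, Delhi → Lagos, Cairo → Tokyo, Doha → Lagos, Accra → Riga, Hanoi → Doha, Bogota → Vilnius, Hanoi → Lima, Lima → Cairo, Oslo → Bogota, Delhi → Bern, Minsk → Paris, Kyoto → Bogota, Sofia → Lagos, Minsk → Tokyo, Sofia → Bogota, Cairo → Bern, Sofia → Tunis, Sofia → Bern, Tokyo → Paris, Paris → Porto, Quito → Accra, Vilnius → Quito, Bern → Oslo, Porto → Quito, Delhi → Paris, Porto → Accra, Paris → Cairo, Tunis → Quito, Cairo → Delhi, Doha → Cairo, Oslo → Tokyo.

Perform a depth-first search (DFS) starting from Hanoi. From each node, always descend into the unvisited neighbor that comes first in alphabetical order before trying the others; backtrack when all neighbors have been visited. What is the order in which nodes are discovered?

Visit Hanoi
Hanoi → Delhi
Delhi → Bern
Bern → Oslo
Oslo → Bogota
Bogota → Vilnius
Vilnius → Quito
Quito → Accra
Accra → Riga
Quito → Minsk
Minsk → Kyoto
Kyoto → Lima
Lima → Cairo
Cairo → Tokyo
Tokyo → Paris
Paris → Porto
Paris → Sofia
Sofia → Lagos
Sofia → Tunis
Hanoi → Doha

Hanoi, Delhi, Bern, Oslo, Bogota, Vilnius, Quito, Accra, Riga, Minsk, Kyoto, Lima, Cairo, Tokyo, Paris, Porto, Sofia, Lagos, Tunis, Doha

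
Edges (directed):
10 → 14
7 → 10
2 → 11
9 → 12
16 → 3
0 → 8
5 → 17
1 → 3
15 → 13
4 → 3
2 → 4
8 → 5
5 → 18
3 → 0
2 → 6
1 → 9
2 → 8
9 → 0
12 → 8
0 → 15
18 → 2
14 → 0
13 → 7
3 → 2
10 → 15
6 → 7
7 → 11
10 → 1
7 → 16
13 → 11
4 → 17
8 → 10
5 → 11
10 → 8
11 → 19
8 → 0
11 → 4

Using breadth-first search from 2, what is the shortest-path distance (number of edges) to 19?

Level 0: 2
Level 1: 4, 6, 8, 11
Level 2: 0, 3, 5, 7, 10, 17, 19
Level 3: 1, 14, 15, 16, 18
Level 4: 9, 13
Level 5: 12
19 first appears at level 2.

2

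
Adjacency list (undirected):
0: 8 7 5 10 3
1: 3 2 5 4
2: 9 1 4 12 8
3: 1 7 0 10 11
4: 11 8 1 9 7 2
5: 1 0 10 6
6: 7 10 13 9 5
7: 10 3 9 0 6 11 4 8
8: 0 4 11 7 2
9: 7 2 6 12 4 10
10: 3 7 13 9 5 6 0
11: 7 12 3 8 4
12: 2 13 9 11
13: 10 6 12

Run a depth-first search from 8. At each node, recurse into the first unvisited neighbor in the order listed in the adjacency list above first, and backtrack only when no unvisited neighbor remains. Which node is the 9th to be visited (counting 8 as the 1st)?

6

Visit 8
8 → 0
0 → 7
7 → 10
10 → 3
3 → 1
1 → 2
2 → 9
9 → 6
6 → 13
13 → 12
12 → 11
11 → 4
6 → 5

Visit order: 8, 0, 7, 10, 3, 1, 2, 9, 6, 13, 12, 11, 4, 5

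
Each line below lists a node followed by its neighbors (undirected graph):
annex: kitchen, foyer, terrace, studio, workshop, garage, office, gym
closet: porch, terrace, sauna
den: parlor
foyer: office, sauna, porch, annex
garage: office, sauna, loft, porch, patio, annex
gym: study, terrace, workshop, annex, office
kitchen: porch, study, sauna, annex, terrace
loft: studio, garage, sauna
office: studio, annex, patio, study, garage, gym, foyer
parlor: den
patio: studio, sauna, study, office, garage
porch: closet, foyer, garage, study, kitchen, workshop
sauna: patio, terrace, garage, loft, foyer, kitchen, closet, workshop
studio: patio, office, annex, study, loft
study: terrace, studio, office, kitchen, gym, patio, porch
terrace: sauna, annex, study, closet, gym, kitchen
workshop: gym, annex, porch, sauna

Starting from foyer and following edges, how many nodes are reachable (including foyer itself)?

BFS from foyer visits: foyer, annex, office, porch, sauna, garage, gym, kitchen, studio, terrace, workshop, patio, study, closet, loft
Reachable nodes: 15 of 17 total.

15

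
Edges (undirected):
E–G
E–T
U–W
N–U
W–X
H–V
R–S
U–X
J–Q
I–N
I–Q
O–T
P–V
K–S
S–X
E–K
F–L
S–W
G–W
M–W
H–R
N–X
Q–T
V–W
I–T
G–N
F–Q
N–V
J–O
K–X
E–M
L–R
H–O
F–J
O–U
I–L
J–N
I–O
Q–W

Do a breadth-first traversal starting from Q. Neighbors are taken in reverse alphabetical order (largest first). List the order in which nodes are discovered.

Q, W, T, J, I, F, X, V, U, S, M, G, O, E, N, L, K, P, H, R

Visit Q; enqueue W, T, J, I, F → queue [W, T, J, I, F]
Visit W; enqueue X, V, U, S, M, G → queue [T, J, I, F, X, V, U, S, M, G]
Visit T; enqueue O, E → queue [J, I, F, X, V, U, S, M, G, O, E]
Visit J; enqueue N → queue [I, F, X, V, U, S, M, G, O, E, N]
Visit I; enqueue L → queue [F, X, V, U, S, M, G, O, E, N, L]
Visit F → queue [X, V, U, S, M, G, O, E, N, L]
Visit X; enqueue K → queue [V, U, S, M, G, O, E, N, L, K]
Visit V; enqueue P, H → queue [U, S, M, G, O, E, N, L, K, P, H]
Visit U → queue [S, M, G, O, E, N, L, K, P, H]
Visit S; enqueue R → queue [M, G, O, E, N, L, K, P, H, R]
Visit M → queue [G, O, E, N, L, K, P, H, R]
Visit G → queue [O, E, N, L, K, P, H, R]
Visit O → queue [E, N, L, K, P, H, R]
Visit E → queue [N, L, K, P, H, R]
Visit N → queue [L, K, P, H, R]
Visit L → queue [K, P, H, R]
Visit K → queue [P, H, R]
Visit P → queue [H, R]
Visit H → queue [R]
Visit R → queue []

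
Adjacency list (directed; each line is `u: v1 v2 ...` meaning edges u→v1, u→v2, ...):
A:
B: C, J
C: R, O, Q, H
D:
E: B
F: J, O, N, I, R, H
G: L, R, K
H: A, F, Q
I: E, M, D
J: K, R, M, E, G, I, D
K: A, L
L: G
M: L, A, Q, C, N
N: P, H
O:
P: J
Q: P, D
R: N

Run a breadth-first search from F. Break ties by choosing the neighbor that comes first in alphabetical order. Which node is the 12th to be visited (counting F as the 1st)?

Visit F; enqueue H, I, J, N, O, R → queue [H, I, J, N, O, R]
Visit H; enqueue A, Q → queue [I, J, N, O, R, A, Q]
Visit I; enqueue D, E, M → queue [J, N, O, R, A, Q, D, E, M]
Visit J; enqueue G, K → queue [N, O, R, A, Q, D, E, M, G, K]
Visit N; enqueue P → queue [O, R, A, Q, D, E, M, G, K, P]
Visit O → queue [R, A, Q, D, E, M, G, K, P]
Visit R → queue [A, Q, D, E, M, G, K, P]
Visit A → queue [Q, D, E, M, G, K, P]
Visit Q → queue [D, E, M, G, K, P]
Visit D → queue [E, M, G, K, P]
Visit E; enqueue B → queue [M, G, K, P, B]
Visit M; enqueue C, L → queue [G, K, P, B, C, L]
Visit G → queue [K, P, B, C, L]
Visit K → queue [P, B, C, L]
Visit P → queue [B, C, L]
Visit B → queue [C, L]
Visit C → queue [L]
Visit L → queue []

Visit order: F, H, I, J, N, O, R, A, Q, D, E, M, G, K, P, B, C, L

M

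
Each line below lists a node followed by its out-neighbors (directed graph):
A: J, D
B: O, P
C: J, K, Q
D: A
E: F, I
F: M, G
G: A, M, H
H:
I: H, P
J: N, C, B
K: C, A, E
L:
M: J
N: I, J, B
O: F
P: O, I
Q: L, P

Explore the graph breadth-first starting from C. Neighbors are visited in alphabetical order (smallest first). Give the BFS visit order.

C J K Q B N A E L P O I D F H G M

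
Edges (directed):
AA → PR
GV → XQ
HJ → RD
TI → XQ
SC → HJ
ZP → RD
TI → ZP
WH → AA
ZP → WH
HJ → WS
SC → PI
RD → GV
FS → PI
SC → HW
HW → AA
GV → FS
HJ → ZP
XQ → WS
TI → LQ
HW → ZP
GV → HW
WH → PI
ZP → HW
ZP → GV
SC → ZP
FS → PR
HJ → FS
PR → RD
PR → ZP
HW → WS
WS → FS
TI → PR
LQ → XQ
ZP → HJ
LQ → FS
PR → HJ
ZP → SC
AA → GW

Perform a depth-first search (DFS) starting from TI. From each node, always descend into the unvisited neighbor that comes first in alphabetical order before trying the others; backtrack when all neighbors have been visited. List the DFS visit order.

TI, LQ, FS, PI, PR, HJ, RD, GV, HW, AA, GW, WS, ZP, SC, WH, XQ

Visit TI
TI → LQ
LQ → FS
FS → PI
FS → PR
PR → HJ
HJ → RD
RD → GV
GV → HW
HW → AA
AA → GW
HW → WS
HW → ZP
ZP → SC
ZP → WH
GV → XQ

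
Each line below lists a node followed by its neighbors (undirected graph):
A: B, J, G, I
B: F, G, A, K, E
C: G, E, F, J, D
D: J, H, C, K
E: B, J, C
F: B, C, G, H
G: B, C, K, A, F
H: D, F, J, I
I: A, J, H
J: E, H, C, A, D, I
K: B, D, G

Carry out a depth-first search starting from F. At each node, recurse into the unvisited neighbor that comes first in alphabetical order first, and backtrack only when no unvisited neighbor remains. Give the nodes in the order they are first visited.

F → B → A → G → C → D → H → I → J → E → K

Visit F
F → B
B → A
A → G
G → C
C → D
D → H
H → I
I → J
J → E
D → K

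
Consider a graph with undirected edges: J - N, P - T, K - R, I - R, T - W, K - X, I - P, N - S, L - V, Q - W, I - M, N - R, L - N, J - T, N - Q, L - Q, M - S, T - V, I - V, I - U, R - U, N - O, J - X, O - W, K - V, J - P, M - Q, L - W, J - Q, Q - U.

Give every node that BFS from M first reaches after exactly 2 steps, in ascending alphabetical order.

Level 0: M
Level 1: I, Q, S
Level 2: J, L, N, P, R, U, V, W
Level 3: K, O, T, X

J, L, N, P, R, U, V, W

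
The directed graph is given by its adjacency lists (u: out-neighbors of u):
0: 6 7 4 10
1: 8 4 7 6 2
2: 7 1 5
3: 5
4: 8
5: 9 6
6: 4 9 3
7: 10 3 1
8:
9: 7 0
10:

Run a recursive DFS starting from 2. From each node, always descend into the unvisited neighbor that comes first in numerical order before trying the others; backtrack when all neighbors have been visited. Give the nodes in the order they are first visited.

Visit 2
2 → 1
1 → 4
4 → 8
1 → 6
6 → 3
3 → 5
5 → 9
9 → 0
0 → 7
7 → 10

2, 1, 4, 8, 6, 3, 5, 9, 0, 7, 10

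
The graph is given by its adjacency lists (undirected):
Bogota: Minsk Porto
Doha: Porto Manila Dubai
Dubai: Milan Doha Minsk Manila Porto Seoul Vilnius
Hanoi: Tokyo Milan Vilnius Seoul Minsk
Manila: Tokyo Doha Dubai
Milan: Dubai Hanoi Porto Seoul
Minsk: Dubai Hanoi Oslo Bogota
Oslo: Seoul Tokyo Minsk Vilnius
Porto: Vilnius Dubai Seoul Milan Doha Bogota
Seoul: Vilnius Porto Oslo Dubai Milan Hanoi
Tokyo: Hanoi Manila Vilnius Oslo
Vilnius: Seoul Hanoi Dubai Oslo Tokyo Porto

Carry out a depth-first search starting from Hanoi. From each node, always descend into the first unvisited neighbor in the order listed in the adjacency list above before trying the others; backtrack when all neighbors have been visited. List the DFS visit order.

Hanoi, Tokyo, Manila, Doha, Porto, Vilnius, Seoul, Oslo, Minsk, Dubai, Milan, Bogota

Visit Hanoi
Hanoi → Tokyo
Tokyo → Manila
Manila → Doha
Doha → Porto
Porto → Vilnius
Vilnius → Seoul
Seoul → Oslo
Oslo → Minsk
Minsk → Dubai
Dubai → Milan
Minsk → Bogota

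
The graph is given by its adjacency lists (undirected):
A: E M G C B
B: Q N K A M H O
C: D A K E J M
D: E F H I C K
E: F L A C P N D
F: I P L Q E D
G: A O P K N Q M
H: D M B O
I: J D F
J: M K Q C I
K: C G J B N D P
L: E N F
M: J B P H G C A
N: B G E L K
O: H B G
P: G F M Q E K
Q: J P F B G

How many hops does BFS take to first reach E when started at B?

Level 0: B
Level 1: A, H, K, M, N, O, Q
Level 2: C, D, E, F, G, J, L, P
Level 3: I
E first appears at level 2.

2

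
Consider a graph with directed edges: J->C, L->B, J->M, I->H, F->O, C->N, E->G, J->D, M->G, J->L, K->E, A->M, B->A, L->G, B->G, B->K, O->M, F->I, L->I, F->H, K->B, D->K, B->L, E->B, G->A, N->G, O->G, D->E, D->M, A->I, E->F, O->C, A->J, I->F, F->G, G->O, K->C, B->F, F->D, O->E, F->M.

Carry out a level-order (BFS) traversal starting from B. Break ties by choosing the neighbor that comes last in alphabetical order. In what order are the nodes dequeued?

Visit B; enqueue L, K, G, F, A → queue [L, K, G, F, A]
Visit L; enqueue I → queue [K, G, F, A, I]
Visit K; enqueue E, C → queue [G, F, A, I, E, C]
Visit G; enqueue O → queue [F, A, I, E, C, O]
Visit F; enqueue M, H, D → queue [A, I, E, C, O, M, H, D]
Visit A; enqueue J → queue [I, E, C, O, M, H, D, J]
Visit I → queue [E, C, O, M, H, D, J]
Visit E → queue [C, O, M, H, D, J]
Visit C; enqueue N → queue [O, M, H, D, J, N]
Visit O → queue [M, H, D, J, N]
Visit M → queue [H, D, J, N]
Visit H → queue [D, J, N]
Visit D → queue [J, N]
Visit J → queue [N]
Visit N → queue []

B, L, K, G, F, A, I, E, C, O, M, H, D, J, N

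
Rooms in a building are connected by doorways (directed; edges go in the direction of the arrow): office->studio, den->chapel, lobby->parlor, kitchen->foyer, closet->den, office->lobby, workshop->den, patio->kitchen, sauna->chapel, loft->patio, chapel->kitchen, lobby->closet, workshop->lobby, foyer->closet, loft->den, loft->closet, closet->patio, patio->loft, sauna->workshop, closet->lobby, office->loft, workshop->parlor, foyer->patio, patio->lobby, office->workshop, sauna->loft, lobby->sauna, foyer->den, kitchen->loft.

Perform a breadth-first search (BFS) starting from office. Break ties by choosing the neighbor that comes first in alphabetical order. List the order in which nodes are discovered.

Visit office; enqueue lobby, loft, studio, workshop → queue [lobby, loft, studio, workshop]
Visit lobby; enqueue closet, parlor, sauna → queue [loft, studio, workshop, closet, parlor, sauna]
Visit loft; enqueue den, patio → queue [studio, workshop, closet, parlor, sauna, den, patio]
Visit studio → queue [workshop, closet, parlor, sauna, den, patio]
Visit workshop → queue [closet, parlor, sauna, den, patio]
Visit closet → queue [parlor, sauna, den, patio]
Visit parlor → queue [sauna, den, patio]
Visit sauna; enqueue chapel → queue [den, patio, chapel]
Visit den → queue [patio, chapel]
Visit patio; enqueue kitchen → queue [chapel, kitchen]
Visit chapel → queue [kitchen]
Visit kitchen; enqueue foyer → queue [foyer]
Visit foyer → queue []

office, lobby, loft, studio, workshop, closet, parlor, sauna, den, patio, chapel, kitchen, foyer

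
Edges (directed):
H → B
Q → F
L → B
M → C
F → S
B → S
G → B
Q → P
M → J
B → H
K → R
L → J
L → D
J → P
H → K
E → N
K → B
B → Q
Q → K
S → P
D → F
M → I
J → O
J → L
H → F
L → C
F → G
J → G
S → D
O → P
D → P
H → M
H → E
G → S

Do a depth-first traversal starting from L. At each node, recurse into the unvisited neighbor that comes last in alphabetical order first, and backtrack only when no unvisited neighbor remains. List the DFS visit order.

Visit L
L → J
J → P
J → O
J → G
G → S
S → D
D → F
G → B
B → Q
Q → K
K → R
B → H
H → M
M → I
M → C
H → E
E → N

L J P O G S D F B Q K R H M I C E N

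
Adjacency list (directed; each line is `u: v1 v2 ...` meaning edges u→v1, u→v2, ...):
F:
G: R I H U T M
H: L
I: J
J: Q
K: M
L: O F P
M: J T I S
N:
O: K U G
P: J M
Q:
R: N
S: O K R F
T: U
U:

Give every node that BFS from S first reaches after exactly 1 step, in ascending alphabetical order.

F, K, O, R

Level 0: S
Level 1: F, K, O, R
Level 2: G, M, N, U
Level 3: H, I, J, T
Level 4: L, Q
Level 5: P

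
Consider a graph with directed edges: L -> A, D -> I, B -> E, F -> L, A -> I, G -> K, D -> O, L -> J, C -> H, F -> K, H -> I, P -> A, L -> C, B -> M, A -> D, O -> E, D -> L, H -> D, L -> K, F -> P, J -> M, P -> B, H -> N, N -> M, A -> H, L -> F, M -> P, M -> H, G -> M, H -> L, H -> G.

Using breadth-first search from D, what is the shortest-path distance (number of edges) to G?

Level 0: D
Level 1: I, L, O
Level 2: A, C, E, F, J, K
Level 3: H, M, P
Level 4: B, G, N
G first appears at level 4.

4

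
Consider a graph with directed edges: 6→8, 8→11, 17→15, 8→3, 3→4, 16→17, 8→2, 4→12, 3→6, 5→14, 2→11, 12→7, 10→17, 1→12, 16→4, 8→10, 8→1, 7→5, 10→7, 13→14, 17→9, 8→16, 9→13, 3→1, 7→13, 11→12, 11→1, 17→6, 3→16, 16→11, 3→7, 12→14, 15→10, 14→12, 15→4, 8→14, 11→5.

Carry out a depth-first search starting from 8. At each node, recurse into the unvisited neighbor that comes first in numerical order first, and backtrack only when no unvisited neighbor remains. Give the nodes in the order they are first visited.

Visit 8
8 → 1
1 → 12
12 → 7
7 → 5
5 → 14
7 → 13
8 → 2
2 → 11
8 → 3
3 → 4
3 → 6
3 → 16
16 → 17
17 → 9
17 → 15
15 → 10

8 -> 1 -> 12 -> 7 -> 5 -> 14 -> 13 -> 2 -> 11 -> 3 -> 4 -> 6 -> 16 -> 17 -> 9 -> 15 -> 10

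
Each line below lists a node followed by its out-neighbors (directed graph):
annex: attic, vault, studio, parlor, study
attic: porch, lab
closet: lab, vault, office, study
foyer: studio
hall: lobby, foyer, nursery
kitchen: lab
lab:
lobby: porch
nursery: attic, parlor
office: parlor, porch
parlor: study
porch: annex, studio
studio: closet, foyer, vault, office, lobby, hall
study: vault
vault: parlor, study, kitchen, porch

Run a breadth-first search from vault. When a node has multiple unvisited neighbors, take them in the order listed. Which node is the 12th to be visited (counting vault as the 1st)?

office

Visit vault; enqueue parlor, study, kitchen, porch → queue [parlor, study, kitchen, porch]
Visit parlor → queue [study, kitchen, porch]
Visit study → queue [kitchen, porch]
Visit kitchen; enqueue lab → queue [porch, lab]
Visit porch; enqueue annex, studio → queue [lab, annex, studio]
Visit lab → queue [annex, studio]
Visit annex; enqueue attic → queue [studio, attic]
Visit studio; enqueue closet, foyer, office, lobby, hall → queue [attic, closet, foyer, office, lobby, hall]
Visit attic → queue [closet, foyer, office, lobby, hall]
Visit closet → queue [foyer, office, lobby, hall]
Visit foyer → queue [office, lobby, hall]
Visit office → queue [lobby, hall]
Visit lobby → queue [hall]
Visit hall; enqueue nursery → queue [nursery]
Visit nursery → queue []

Visit order: vault, parlor, study, kitchen, porch, lab, annex, studio, attic, closet, foyer, office, lobby, hall, nursery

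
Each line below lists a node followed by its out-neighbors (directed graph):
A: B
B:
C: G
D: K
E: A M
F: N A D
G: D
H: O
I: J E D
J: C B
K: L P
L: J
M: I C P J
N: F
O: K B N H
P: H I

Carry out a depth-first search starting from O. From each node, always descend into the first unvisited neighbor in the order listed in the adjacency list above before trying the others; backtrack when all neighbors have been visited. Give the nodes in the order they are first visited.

Visit O
O → K
K → L
L → J
J → C
C → G
G → D
J → B
K → P
P → H
P → I
I → E
E → A
E → M
O → N
N → F

O, K, L, J, C, G, D, B, P, H, I, E, A, M, N, F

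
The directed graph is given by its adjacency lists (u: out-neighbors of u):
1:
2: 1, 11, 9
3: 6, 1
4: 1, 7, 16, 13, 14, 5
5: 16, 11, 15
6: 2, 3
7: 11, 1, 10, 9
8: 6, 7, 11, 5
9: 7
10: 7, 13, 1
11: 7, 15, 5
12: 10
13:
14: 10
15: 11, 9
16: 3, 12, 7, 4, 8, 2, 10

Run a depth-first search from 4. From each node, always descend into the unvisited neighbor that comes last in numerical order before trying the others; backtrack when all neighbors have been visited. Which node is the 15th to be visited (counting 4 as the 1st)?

2

Visit 4
4 → 16
16 → 12
12 → 10
10 → 13
10 → 7
7 → 11
11 → 15
15 → 9
11 → 5
7 → 1
16 → 8
8 → 6
6 → 3
6 → 2
4 → 14

Visit order: 4, 16, 12, 10, 13, 7, 11, 15, 9, 5, 1, 8, 6, 3, 2, 14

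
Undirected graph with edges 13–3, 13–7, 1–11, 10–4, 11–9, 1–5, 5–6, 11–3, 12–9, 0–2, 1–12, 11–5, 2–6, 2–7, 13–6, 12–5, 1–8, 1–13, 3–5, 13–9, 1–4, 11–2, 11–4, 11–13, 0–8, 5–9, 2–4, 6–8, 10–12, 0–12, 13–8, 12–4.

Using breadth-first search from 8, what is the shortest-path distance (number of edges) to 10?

Level 0: 8
Level 1: 0, 1, 6, 13
Level 2: 2, 3, 4, 5, 7, 9, 11, 12
Level 3: 10
10 first appears at level 3.

3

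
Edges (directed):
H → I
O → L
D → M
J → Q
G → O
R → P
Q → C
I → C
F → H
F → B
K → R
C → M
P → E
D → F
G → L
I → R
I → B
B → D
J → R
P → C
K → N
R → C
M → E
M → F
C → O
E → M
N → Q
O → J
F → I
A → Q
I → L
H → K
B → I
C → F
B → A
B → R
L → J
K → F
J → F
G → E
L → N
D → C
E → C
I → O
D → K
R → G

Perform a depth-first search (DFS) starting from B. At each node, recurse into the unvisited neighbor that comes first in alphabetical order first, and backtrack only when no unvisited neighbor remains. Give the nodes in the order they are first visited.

B -> A -> Q -> C -> F -> H -> I -> L -> J -> R -> G -> E -> M -> O -> P -> N -> K -> D

Visit B
B → A
A → Q
Q → C
C → F
F → H
H → I
I → L
L → J
J → R
R → G
G → E
E → M
G → O
R → P
L → N
H → K
B → D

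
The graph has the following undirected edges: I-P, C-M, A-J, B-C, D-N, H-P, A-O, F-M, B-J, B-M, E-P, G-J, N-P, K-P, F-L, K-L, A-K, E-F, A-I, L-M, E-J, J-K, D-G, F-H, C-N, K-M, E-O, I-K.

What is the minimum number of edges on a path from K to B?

2

Level 0: K
Level 1: A, I, J, L, M, P
Level 2: B, C, E, F, G, H, N, O
Level 3: D
B first appears at level 2.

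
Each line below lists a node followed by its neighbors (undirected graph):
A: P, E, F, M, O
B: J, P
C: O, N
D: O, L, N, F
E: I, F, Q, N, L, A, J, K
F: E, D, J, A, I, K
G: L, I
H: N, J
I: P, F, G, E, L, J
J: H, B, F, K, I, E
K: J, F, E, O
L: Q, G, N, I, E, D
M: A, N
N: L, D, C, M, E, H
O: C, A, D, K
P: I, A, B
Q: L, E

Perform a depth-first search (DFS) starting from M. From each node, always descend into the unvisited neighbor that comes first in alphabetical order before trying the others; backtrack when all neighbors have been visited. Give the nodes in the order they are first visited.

M -> A -> E -> F -> D -> L -> G -> I -> J -> B -> P -> H -> N -> C -> O -> K -> Q

Visit M
M → A
A → E
E → F
F → D
D → L
L → G
G → I
I → J
J → B
B → P
J → H
H → N
N → C
C → O
O → K
L → Q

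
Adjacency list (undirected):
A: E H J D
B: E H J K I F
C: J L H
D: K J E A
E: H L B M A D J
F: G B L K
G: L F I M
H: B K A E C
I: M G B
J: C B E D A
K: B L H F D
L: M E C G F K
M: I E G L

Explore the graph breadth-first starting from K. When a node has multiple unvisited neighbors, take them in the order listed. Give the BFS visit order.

K -> B -> L -> H -> F -> D -> E -> J -> I -> M -> C -> G -> A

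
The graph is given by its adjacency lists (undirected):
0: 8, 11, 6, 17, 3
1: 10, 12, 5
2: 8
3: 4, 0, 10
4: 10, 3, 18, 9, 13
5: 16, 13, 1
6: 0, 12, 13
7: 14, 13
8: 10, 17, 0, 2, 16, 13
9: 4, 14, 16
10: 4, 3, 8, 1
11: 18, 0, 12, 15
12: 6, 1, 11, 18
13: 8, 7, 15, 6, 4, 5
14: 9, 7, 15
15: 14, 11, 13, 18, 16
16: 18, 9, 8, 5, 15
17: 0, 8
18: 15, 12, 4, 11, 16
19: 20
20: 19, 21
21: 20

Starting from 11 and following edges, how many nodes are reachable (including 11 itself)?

19

BFS from 11 visits: 11, 18, 0, 12, 15, 4, 16, 8, 6, 17, 3, 1, 14, 13, 10, 9, 5, 2, 7
Reachable nodes: 19 of 22 total.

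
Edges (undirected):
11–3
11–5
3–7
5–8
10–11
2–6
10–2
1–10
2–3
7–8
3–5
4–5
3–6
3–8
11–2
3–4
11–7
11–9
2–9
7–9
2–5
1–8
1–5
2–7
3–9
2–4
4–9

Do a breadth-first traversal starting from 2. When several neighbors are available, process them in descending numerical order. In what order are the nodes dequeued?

Visit 2; enqueue 11, 10, 9, 7, 6, 5, 4, 3 → queue [11, 10, 9, 7, 6, 5, 4, 3]
Visit 11 → queue [10, 9, 7, 6, 5, 4, 3]
Visit 10; enqueue 1 → queue [9, 7, 6, 5, 4, 3, 1]
Visit 9 → queue [7, 6, 5, 4, 3, 1]
Visit 7; enqueue 8 → queue [6, 5, 4, 3, 1, 8]
Visit 6 → queue [5, 4, 3, 1, 8]
Visit 5 → queue [4, 3, 1, 8]
Visit 4 → queue [3, 1, 8]
Visit 3 → queue [1, 8]
Visit 1 → queue [8]
Visit 8 → queue []

2 -> 11 -> 10 -> 9 -> 7 -> 6 -> 5 -> 4 -> 3 -> 1 -> 8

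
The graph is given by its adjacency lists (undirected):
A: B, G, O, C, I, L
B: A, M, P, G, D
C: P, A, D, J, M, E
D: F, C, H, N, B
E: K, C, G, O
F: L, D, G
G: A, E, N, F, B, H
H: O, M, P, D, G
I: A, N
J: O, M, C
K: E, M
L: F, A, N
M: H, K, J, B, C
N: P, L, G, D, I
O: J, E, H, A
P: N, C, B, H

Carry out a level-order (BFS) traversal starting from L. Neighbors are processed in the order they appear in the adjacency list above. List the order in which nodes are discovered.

L -> F -> A -> N -> D -> G -> B -> O -> C -> I -> P -> H -> E -> M -> J -> K

Visit L; enqueue F, A, N → queue [F, A, N]
Visit F; enqueue D, G → queue [A, N, D, G]
Visit A; enqueue B, O, C, I → queue [N, D, G, B, O, C, I]
Visit N; enqueue P → queue [D, G, B, O, C, I, P]
Visit D; enqueue H → queue [G, B, O, C, I, P, H]
Visit G; enqueue E → queue [B, O, C, I, P, H, E]
Visit B; enqueue M → queue [O, C, I, P, H, E, M]
Visit O; enqueue J → queue [C, I, P, H, E, M, J]
Visit C → queue [I, P, H, E, M, J]
Visit I → queue [P, H, E, M, J]
Visit P → queue [H, E, M, J]
Visit H → queue [E, M, J]
Visit E; enqueue K → queue [M, J, K]
Visit M → queue [J, K]
Visit J → queue [K]
Visit K → queue []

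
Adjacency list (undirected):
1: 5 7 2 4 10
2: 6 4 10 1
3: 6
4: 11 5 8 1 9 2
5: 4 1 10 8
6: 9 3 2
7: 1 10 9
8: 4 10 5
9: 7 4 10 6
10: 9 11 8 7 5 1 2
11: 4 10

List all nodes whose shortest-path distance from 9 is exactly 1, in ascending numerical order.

Level 0: 9
Level 1: 4, 6, 7, 10
Level 2: 1, 2, 3, 5, 8, 11

4, 6, 7, 10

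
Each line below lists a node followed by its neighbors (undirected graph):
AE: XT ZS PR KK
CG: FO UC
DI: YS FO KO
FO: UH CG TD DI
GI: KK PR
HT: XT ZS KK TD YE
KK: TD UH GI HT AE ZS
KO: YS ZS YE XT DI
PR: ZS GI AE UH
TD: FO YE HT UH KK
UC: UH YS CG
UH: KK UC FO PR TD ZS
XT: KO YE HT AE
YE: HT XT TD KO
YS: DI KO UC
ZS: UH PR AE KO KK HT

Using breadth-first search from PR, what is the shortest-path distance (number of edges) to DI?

3

Level 0: PR
Level 1: AE, GI, UH, ZS
Level 2: FO, HT, KK, KO, TD, UC, XT
Level 3: CG, DI, YE, YS
DI first appears at level 3.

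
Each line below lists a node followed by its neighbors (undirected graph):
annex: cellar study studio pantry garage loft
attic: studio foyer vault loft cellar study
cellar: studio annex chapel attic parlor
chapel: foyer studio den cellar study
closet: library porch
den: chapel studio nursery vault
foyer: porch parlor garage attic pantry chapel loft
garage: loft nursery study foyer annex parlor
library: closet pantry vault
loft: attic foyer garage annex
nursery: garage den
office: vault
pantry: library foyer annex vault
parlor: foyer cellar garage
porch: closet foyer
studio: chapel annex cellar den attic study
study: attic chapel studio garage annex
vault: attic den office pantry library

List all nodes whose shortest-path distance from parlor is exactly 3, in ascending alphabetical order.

Level 0: parlor
Level 1: cellar, foyer, garage
Level 2: annex, attic, chapel, loft, nursery, pantry, porch, studio, study
Level 3: closet, den, library, vault
Level 4: office

closet, den, library, vault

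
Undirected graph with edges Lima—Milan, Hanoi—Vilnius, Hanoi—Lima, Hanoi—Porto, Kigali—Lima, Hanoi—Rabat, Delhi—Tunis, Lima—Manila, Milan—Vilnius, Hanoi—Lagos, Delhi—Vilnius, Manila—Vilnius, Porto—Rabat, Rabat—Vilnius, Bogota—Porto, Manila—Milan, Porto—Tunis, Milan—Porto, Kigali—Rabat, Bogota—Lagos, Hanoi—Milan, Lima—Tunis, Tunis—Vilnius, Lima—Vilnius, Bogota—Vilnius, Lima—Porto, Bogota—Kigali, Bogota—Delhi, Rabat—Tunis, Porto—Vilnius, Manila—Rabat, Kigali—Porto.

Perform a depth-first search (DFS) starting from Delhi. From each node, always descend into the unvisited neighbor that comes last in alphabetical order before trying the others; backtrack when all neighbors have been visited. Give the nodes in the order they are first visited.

Delhi, Vilnius, Tunis, Rabat, Porto, Milan, Manila, Lima, Kigali, Bogota, Lagos, Hanoi

Visit Delhi
Delhi → Vilnius
Vilnius → Tunis
Tunis → Rabat
Rabat → Porto
Porto → Milan
Milan → Manila
Manila → Lima
Lima → Kigali
Kigali → Bogota
Bogota → Lagos
Lagos → Hanoi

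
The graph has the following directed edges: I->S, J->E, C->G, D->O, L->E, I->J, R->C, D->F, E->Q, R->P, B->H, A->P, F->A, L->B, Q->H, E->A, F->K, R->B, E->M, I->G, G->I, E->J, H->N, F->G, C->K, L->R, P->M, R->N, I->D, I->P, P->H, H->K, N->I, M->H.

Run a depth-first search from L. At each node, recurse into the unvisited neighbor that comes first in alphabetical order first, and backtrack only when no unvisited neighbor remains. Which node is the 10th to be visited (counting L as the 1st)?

Visit L
L → B
B → H
H → K
H → N
N → I
I → D
D → F
F → A
A → P
P → M
F → G
D → O
I → J
J → E
E → Q
I → S
L → R
R → C

Visit order: L, B, H, K, N, I, D, F, A, P, M, G, O, J, E, Q, S, R, C

P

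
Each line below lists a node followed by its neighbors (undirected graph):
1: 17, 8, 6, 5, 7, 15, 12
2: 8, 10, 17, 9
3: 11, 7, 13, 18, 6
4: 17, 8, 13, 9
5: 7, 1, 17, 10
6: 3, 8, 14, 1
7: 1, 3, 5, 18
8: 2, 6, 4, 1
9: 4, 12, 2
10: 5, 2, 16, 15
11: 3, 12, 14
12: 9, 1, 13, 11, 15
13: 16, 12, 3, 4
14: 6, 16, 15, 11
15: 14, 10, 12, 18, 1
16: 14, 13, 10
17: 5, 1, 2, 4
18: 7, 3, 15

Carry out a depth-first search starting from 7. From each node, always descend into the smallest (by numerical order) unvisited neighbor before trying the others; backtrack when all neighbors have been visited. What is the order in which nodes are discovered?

Visit 7
7 → 1
1 → 5
5 → 10
10 → 2
2 → 8
8 → 4
4 → 9
9 → 12
12 → 11
11 → 3
3 → 6
6 → 14
14 → 15
15 → 18
14 → 16
16 → 13
4 → 17

7 1 5 10 2 8 4 9 12 11 3 6 14 15 18 16 13 17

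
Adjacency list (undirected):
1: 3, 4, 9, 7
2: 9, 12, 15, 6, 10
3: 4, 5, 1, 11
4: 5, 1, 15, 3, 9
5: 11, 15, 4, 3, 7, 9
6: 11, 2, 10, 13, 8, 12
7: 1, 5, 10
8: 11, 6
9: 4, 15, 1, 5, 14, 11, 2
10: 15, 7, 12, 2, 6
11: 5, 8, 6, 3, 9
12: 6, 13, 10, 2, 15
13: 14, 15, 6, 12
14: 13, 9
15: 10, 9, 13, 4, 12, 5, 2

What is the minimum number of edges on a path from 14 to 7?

Level 0: 14
Level 1: 9, 13
Level 2: 1, 2, 4, 5, 6, 11, 12, 15
Level 3: 3, 7, 8, 10
7 first appears at level 3.

3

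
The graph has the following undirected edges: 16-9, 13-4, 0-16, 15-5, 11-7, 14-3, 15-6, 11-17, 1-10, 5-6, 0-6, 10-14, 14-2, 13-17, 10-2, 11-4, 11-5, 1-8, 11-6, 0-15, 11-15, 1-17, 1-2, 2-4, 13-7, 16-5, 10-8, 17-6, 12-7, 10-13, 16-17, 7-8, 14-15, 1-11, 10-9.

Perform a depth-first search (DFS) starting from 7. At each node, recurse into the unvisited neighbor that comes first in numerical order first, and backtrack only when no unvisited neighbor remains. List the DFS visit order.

Visit 7
7 → 8
8 → 1
1 → 2
2 → 4
4 → 11
11 → 5
5 → 6
6 → 0
0 → 15
15 → 14
14 → 3
14 → 10
10 → 9
9 → 16
16 → 17
17 → 13
7 → 12

7 → 8 → 1 → 2 → 4 → 11 → 5 → 6 → 0 → 15 → 14 → 3 → 10 → 9 → 16 → 17 → 13 → 12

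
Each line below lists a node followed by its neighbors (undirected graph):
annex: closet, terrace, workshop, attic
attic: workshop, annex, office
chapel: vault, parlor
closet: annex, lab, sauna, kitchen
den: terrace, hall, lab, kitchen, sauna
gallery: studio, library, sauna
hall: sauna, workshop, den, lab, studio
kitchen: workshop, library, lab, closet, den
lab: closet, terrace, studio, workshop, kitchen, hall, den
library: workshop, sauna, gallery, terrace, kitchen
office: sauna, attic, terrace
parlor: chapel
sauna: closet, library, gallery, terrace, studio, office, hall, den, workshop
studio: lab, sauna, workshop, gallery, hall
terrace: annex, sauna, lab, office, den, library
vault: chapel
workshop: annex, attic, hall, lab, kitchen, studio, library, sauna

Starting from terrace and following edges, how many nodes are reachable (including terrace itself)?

BFS from terrace visits: terrace, annex, den, lab, library, office, sauna, attic, closet, workshop, hall, kitchen, studio, gallery
Reachable nodes: 14 of 17 total.

14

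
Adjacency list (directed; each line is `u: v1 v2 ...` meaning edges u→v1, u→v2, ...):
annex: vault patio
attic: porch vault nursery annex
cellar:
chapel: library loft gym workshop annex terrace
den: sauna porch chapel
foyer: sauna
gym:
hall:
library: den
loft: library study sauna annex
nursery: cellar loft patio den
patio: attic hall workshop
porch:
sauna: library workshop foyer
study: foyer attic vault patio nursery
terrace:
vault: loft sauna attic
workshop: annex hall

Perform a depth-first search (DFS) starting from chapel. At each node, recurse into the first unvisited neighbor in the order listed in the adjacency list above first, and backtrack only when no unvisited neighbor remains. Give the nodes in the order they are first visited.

Visit chapel
chapel → library
library → den
den → sauna
sauna → workshop
workshop → annex
annex → vault
vault → loft
loft → study
study → foyer
study → attic
attic → porch
attic → nursery
nursery → cellar
nursery → patio
patio → hall
chapel → gym
chapel → terrace

chapel -> library -> den -> sauna -> workshop -> annex -> vault -> loft -> study -> foyer -> attic -> porch -> nursery -> cellar -> patio -> hall -> gym -> terrace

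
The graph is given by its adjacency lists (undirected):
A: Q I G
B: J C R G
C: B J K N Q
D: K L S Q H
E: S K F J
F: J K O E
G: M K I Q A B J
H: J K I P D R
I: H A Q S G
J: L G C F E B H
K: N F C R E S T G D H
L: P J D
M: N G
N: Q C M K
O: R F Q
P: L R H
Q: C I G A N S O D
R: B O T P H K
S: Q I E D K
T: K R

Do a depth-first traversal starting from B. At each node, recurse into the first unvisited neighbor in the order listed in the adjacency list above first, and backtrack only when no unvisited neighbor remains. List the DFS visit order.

Visit B
B → J
J → L
L → P
P → R
R → O
O → F
F → K
K → N
N → Q
Q → C
Q → I
I → H
H → D
D → S
S → E
I → A
A → G
G → M
K → T

B J L P R O F K N Q C I H D S E A G M T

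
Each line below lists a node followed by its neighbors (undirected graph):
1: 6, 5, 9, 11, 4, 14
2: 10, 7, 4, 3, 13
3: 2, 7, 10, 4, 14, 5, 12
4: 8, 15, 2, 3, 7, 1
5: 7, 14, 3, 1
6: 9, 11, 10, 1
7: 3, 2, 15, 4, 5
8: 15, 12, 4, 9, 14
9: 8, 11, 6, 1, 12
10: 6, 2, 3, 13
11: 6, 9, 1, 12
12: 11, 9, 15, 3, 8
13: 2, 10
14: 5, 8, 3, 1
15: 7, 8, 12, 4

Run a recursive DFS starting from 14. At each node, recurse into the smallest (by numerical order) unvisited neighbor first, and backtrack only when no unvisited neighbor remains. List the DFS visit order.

Visit 14
14 → 1
1 → 4
4 → 2
2 → 3
3 → 5
5 → 7
7 → 15
15 → 8
8 → 9
9 → 6
6 → 10
10 → 13
6 → 11
11 → 12

14 → 1 → 4 → 2 → 3 → 5 → 7 → 15 → 8 → 9 → 6 → 10 → 13 → 11 → 12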